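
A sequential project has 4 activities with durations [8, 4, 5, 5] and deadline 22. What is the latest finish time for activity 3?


LF(activity 3) = deadline - sum of successor durations
Successors: activities 4 through 4 with durations [5]
Sum of successor durations = 5
LF = 22 - 5 = 17

17


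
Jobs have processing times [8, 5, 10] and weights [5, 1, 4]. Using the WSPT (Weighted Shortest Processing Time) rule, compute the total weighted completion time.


Compute p/w ratios and sort ascending (WSPT): [(8, 5), (10, 4), (5, 1)]
Compute weighted completion times:
  Job (p=8,w=5): C=8, w*C=5*8=40
  Job (p=10,w=4): C=18, w*C=4*18=72
  Job (p=5,w=1): C=23, w*C=1*23=23
Total weighted completion time = 135

135


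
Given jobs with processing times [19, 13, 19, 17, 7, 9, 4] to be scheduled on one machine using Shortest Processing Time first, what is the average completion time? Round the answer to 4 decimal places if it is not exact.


Sort jobs by processing time (SPT order): [4, 7, 9, 13, 17, 19, 19]
Compute completion times sequentially:
  Job 1: processing = 4, completes at 4
  Job 2: processing = 7, completes at 11
  Job 3: processing = 9, completes at 20
  Job 4: processing = 13, completes at 33
  Job 5: processing = 17, completes at 50
  Job 6: processing = 19, completes at 69
  Job 7: processing = 19, completes at 88
Sum of completion times = 275
Average completion time = 275/7 = 39.2857

39.2857


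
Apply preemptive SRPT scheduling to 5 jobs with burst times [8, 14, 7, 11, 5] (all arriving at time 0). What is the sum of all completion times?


Since all jobs arrive at t=0, SRPT equals SPT ordering.
SPT order: [5, 7, 8, 11, 14]
Completion times:
  Job 1: p=5, C=5
  Job 2: p=7, C=12
  Job 3: p=8, C=20
  Job 4: p=11, C=31
  Job 5: p=14, C=45
Total completion time = 5 + 12 + 20 + 31 + 45 = 113

113


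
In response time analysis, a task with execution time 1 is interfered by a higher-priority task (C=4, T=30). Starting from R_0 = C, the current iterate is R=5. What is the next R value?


R_next = C + ceil(R_prev / T_hp) * C_hp
ceil(5 / 30) = ceil(0.1667) = 1
Interference = 1 * 4 = 4
R_next = 1 + 4 = 5
R_next = R_prev, so the iteration has converged (response time = 5).

5


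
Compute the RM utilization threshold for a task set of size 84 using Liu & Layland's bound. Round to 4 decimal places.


Compute 2^(1/84) = 1.0082858917
Subtract 1: 1.0082858917 - 1 = 0.0082858917
Multiply by n: 84 * 0.0082858917 = 0.6960149028
Round to 4 dp: 0.6960

0.6960


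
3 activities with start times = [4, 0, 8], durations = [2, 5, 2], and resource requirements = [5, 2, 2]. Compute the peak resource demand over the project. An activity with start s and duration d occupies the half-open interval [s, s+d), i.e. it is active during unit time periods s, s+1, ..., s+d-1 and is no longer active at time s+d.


Each activity i is active on [start_i, start_i + duration_i).
Compute total resource usage per time slot:
  t=0: active resources = [2], total = 2
  t=1: active resources = [2], total = 2
  t=2: active resources = [2], total = 2
  t=3: active resources = [2], total = 2
  t=4: active resources = [5, 2], total = 7
  t=5: active resources = [5], total = 5
  t=6: active resources = [], total = 0
  t=7: active resources = [], total = 0
  t=8: active resources = [2], total = 2
  t=9: active resources = [2], total = 2
Peak resource demand = 7

7


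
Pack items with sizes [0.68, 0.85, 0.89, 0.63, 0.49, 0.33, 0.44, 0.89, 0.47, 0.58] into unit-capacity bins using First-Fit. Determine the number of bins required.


Place items sequentially using First-Fit:
  Item 0.68 -> new Bin 1
  Item 0.85 -> new Bin 2
  Item 0.89 -> new Bin 3
  Item 0.63 -> new Bin 4
  Item 0.49 -> new Bin 5
  Item 0.33 -> Bin 4 (now 0.96)
  Item 0.44 -> Bin 5 (now 0.93)
  Item 0.89 -> new Bin 6
  Item 0.47 -> new Bin 7
  Item 0.58 -> new Bin 8
Total bins used = 8

8


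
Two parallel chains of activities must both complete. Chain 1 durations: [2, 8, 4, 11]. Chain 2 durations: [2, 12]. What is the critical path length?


Path A total = 2 + 8 + 4 + 11 = 25
Path B total = 2 + 12 = 14
Critical path = longest path = max(25, 14) = 25

25


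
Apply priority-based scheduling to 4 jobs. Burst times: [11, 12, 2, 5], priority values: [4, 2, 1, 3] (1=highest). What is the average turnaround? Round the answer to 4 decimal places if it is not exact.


Sort by priority (ascending = highest first):
Order: [(1, 2), (2, 12), (3, 5), (4, 11)]
Completion times:
  Priority 1, burst=2, C=2
  Priority 2, burst=12, C=14
  Priority 3, burst=5, C=19
  Priority 4, burst=11, C=30
Average turnaround = 65/4 = 16.25

16.25


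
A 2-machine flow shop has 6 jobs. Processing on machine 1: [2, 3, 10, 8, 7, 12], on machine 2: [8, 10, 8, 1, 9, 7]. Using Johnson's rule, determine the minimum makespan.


Apply Johnson's rule:
  Group 1 (a <= b): [(1, 2, 8), (2, 3, 10), (5, 7, 9)]
  Group 2 (a > b): [(3, 10, 8), (6, 12, 7), (4, 8, 1)]
Optimal job order: [1, 2, 5, 3, 6, 4]
Schedule:
  Job 1: M1 done at 2, M2 done at 10
  Job 2: M1 done at 5, M2 done at 20
  Job 5: M1 done at 12, M2 done at 29
  Job 3: M1 done at 22, M2 done at 37
  Job 6: M1 done at 34, M2 done at 44
  Job 4: M1 done at 42, M2 done at 45
Makespan = 45

45


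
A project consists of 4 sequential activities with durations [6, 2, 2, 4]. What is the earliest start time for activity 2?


Activity 2 starts after activities 1 through 1 complete.
Predecessor durations: [6]
ES = 6 = 6

6


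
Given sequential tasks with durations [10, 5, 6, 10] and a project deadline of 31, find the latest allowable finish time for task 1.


LF(activity 1) = deadline - sum of successor durations
Successors: activities 2 through 4 with durations [5, 6, 10]
Sum of successor durations = 21
LF = 31 - 21 = 10

10


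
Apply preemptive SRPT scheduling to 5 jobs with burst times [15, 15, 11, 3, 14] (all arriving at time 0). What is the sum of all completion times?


Since all jobs arrive at t=0, SRPT equals SPT ordering.
SPT order: [3, 11, 14, 15, 15]
Completion times:
  Job 1: p=3, C=3
  Job 2: p=11, C=14
  Job 3: p=14, C=28
  Job 4: p=15, C=43
  Job 5: p=15, C=58
Total completion time = 3 + 14 + 28 + 43 + 58 = 146

146


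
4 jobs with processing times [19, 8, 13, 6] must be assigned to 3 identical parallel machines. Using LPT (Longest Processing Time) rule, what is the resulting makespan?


Sort jobs in decreasing order (LPT): [19, 13, 8, 6]
Assign each job to the least loaded machine:
  Machine 1: jobs [19], load = 19
  Machine 2: jobs [13], load = 13
  Machine 3: jobs [8, 6], load = 14
Makespan = max load = 19

19


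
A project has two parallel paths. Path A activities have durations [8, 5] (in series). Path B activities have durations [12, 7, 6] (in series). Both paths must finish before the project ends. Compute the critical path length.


Path A total = 8 + 5 = 13
Path B total = 12 + 7 + 6 = 25
Critical path = longest path = max(13, 25) = 25

25


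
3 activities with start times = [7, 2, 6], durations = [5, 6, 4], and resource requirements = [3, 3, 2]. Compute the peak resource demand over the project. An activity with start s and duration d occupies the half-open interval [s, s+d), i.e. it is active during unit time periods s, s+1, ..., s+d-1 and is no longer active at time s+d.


Each activity i is active on [start_i, start_i + duration_i).
Compute total resource usage per time slot:
  t=0: active resources = [], total = 0
  t=1: active resources = [], total = 0
  t=2: active resources = [3], total = 3
  t=3: active resources = [3], total = 3
  t=4: active resources = [3], total = 3
  t=5: active resources = [3], total = 3
  t=6: active resources = [3, 2], total = 5
  t=7: active resources = [3, 3, 2], total = 8
  t=8: active resources = [3, 2], total = 5
  t=9: active resources = [3, 2], total = 5
  t=10: active resources = [3], total = 3
  t=11: active resources = [3], total = 3
Peak resource demand = 8

8


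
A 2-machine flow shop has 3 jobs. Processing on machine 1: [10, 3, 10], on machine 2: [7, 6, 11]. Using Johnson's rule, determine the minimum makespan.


Apply Johnson's rule:
  Group 1 (a <= b): [(2, 3, 6), (3, 10, 11)]
  Group 2 (a > b): [(1, 10, 7)]
Optimal job order: [2, 3, 1]
Schedule:
  Job 2: M1 done at 3, M2 done at 9
  Job 3: M1 done at 13, M2 done at 24
  Job 1: M1 done at 23, M2 done at 31
Makespan = 31

31


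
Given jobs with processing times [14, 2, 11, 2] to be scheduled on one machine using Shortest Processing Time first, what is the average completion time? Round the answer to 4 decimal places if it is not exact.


Sort jobs by processing time (SPT order): [2, 2, 11, 14]
Compute completion times sequentially:
  Job 1: processing = 2, completes at 2
  Job 2: processing = 2, completes at 4
  Job 3: processing = 11, completes at 15
  Job 4: processing = 14, completes at 29
Sum of completion times = 50
Average completion time = 50/4 = 12.5

12.5


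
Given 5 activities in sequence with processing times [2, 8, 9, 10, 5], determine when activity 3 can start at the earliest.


Activity 3 starts after activities 1 through 2 complete.
Predecessor durations: [2, 8]
ES = 2 + 8 = 10

10


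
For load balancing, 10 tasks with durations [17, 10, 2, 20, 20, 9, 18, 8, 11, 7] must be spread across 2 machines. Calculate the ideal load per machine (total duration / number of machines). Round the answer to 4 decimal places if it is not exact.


Total processing time = 17 + 10 + 2 + 20 + 20 + 9 + 18 + 8 + 11 + 7 = 122
Number of machines = 2
Ideal balanced load = 122 / 2 = 61.0

61.0


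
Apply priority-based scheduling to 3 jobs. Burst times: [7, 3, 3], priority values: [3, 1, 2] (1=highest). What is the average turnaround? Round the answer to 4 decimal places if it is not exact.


Sort by priority (ascending = highest first):
Order: [(1, 3), (2, 3), (3, 7)]
Completion times:
  Priority 1, burst=3, C=3
  Priority 2, burst=3, C=6
  Priority 3, burst=7, C=13
Average turnaround = 22/3 = 7.3333

7.3333


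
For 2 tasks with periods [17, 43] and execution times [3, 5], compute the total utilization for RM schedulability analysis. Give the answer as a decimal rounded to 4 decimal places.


Compute individual utilizations (exact fractions):
  Task 1: C/T = 3/17 (approx. 0.1765)
  Task 2: C/T = 5/43 (approx. 0.1163)
Total utilization U = 3/17 + 5/43 = 214/731
Rounded to 4 decimal places: U = 0.2927
RM (Liu & Layland) bound for 2 tasks = 0.828427; compare with U = 214/731 (approx. 0.292750)
U <= bound, so schedulable by RM sufficient condition.

0.2927


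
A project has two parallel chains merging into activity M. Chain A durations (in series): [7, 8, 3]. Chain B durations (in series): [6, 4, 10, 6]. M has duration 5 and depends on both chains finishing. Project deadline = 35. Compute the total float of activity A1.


Forward pass: ES(A1) = sum of predecessors on chain A = 0
EF = ES + duration = 0 + 7 = 7
Backward pass: LF(M) = deadline = 35; LS(M) = 35 - 5 = 30
LF(A1) = LS(M) - sum(successors on chain A) = 30 - 11 = 19
LS = LF - duration = 19 - 7 = 12
Total float = LS - ES = 12 - 0 = 12

12


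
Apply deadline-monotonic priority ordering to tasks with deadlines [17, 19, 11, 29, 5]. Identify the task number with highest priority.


Sort tasks by relative deadline (ascending):
  Task 5: deadline = 5
  Task 3: deadline = 11
  Task 1: deadline = 17
  Task 2: deadline = 19
  Task 4: deadline = 29
Priority order (highest first): [5, 3, 1, 2, 4]
Highest priority task = 5

5


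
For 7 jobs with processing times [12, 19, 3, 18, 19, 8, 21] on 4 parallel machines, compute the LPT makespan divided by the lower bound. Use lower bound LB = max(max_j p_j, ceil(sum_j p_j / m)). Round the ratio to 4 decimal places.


LPT order: [21, 19, 19, 18, 12, 8, 3]
Machine loads after assignment: [21, 27, 22, 30]
LPT makespan = 30
Lower bound = max(max_job, ceil(total/4)) = max(21, 25) = 25
Ratio = 30 / 25 = 1.2

1.2


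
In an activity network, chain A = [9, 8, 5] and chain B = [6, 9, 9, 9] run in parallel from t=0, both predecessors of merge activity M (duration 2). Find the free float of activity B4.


ES(B4) = sum of predecessors on chain B = 24
EF(B4) = ES + duration = 24 + 9 = 33
Successor of B4 is M. ES(M) = max(sum(A), sum(B)) = max(22, 33) = 33
Free float = ES(successor) - EF(current) = 33 - 33 = 0

0


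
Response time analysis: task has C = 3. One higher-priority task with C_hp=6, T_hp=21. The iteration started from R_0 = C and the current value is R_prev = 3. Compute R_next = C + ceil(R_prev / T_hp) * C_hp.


R_next = C + ceil(R_prev / T_hp) * C_hp
ceil(3 / 21) = ceil(0.1429) = 1
Interference = 1 * 6 = 6
R_next = 3 + 6 = 9

9


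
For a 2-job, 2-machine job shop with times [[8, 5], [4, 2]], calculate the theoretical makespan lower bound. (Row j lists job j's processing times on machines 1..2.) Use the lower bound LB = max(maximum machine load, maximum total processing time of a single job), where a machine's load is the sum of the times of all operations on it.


Machine loads:
  Machine 1: 8 + 4 = 12
  Machine 2: 5 + 2 = 7
Max machine load = 12
Job totals:
  Job 1: 13
  Job 2: 6
Max job total = 13
Lower bound = max(12, 13) = 13

13


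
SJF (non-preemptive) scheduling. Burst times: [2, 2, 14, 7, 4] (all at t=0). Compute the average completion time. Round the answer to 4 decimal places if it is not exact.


SJF order (ascending): [2, 2, 4, 7, 14]
Completion times:
  Job 1: burst=2, C=2
  Job 2: burst=2, C=4
  Job 3: burst=4, C=8
  Job 4: burst=7, C=15
  Job 5: burst=14, C=29
Average completion = 58/5 = 11.6

11.6


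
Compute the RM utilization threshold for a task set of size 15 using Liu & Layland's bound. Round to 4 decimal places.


Compute 2^(1/15) = 1.0472941228
Subtract 1: 1.0472941228 - 1 = 0.0472941228
Multiply by n: 15 * 0.0472941228 = 0.7094118420
Round to 4 dp: 0.7094

0.7094


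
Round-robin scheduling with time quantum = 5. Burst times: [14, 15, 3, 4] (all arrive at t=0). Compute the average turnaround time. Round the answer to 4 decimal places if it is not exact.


Time quantum = 5
Execution trace:
  J1 runs 5 units, time = 5
  J2 runs 5 units, time = 10
  J3 runs 3 units, time = 13
  J4 runs 4 units, time = 17
  J1 runs 5 units, time = 22
  J2 runs 5 units, time = 27
  J1 runs 4 units, time = 31
  J2 runs 5 units, time = 36
Finish times: [31, 36, 13, 17]
Average turnaround = 97/4 = 24.25

24.25


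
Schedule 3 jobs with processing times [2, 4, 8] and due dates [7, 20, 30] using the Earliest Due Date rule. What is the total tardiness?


Sort by due date (EDD order): [(2, 7), (4, 20), (8, 30)]
Compute completion times and tardiness:
  Job 1: p=2, d=7, C=2, tardiness=max(0,2-7)=0
  Job 2: p=4, d=20, C=6, tardiness=max(0,6-20)=0
  Job 3: p=8, d=30, C=14, tardiness=max(0,14-30)=0
Total tardiness = 0

0


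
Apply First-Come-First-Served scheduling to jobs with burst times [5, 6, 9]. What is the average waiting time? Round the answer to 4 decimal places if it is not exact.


FCFS order (as given): [5, 6, 9]
Waiting times:
  Job 1: wait = 0
  Job 2: wait = 5
  Job 3: wait = 11
Sum of waiting times = 16
Average waiting time = 16/3 = 5.3333

5.3333


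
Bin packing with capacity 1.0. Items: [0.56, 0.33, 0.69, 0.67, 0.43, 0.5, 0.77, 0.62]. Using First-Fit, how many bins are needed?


Place items sequentially using First-Fit:
  Item 0.56 -> new Bin 1
  Item 0.33 -> Bin 1 (now 0.89)
  Item 0.69 -> new Bin 2
  Item 0.67 -> new Bin 3
  Item 0.43 -> new Bin 4
  Item 0.5 -> Bin 4 (now 0.93)
  Item 0.77 -> new Bin 5
  Item 0.62 -> new Bin 6
Total bins used = 6

6


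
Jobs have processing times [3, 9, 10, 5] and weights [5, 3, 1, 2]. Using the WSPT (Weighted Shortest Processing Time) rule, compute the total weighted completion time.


Compute p/w ratios and sort ascending (WSPT): [(3, 5), (5, 2), (9, 3), (10, 1)]
Compute weighted completion times:
  Job (p=3,w=5): C=3, w*C=5*3=15
  Job (p=5,w=2): C=8, w*C=2*8=16
  Job (p=9,w=3): C=17, w*C=3*17=51
  Job (p=10,w=1): C=27, w*C=1*27=27
Total weighted completion time = 109

109


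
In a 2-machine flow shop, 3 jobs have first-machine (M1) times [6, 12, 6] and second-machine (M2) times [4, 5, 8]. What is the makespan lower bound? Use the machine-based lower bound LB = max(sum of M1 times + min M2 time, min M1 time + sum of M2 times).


LB1 = sum(M1 times) + min(M2 times) = 24 + 4 = 28
LB2 = min(M1 times) + sum(M2 times) = 6 + 17 = 23
Lower bound = max(LB1, LB2) = max(28, 23) = 28

28


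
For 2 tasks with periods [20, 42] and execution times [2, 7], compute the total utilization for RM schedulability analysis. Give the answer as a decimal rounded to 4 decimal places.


Compute individual utilizations (exact fractions):
  Task 1: C/T = 2/20 = 1/10 (approx. 0.1)
  Task 2: C/T = 7/42 = 1/6 (approx. 0.1667)
Total utilization U = 1/10 + 1/6 = 4/15
Rounded to 4 decimal places: U = 0.2667
RM (Liu & Layland) bound for 2 tasks = 0.828427; compare with U = 4/15 (approx. 0.266667)
U <= bound, so schedulable by RM sufficient condition.

0.2667


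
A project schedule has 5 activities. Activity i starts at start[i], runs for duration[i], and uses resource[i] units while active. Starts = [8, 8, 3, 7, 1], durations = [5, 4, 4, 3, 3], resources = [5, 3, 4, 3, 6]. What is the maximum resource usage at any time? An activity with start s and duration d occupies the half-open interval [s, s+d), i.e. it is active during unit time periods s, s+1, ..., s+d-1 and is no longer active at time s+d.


Each activity i is active on [start_i, start_i + duration_i).
Compute total resource usage per time slot:
  t=0: active resources = [], total = 0
  t=1: active resources = [6], total = 6
  t=2: active resources = [6], total = 6
  t=3: active resources = [4, 6], total = 10
  t=4: active resources = [4], total = 4
  t=5: active resources = [4], total = 4
  t=6: active resources = [4], total = 4
  t=7: active resources = [3], total = 3
  t=8: active resources = [5, 3, 3], total = 11
  t=9: active resources = [5, 3, 3], total = 11
  t=10: active resources = [5, 3], total = 8
  t=11: active resources = [5, 3], total = 8
  t=12: active resources = [5], total = 5
Peak resource demand = 11

11


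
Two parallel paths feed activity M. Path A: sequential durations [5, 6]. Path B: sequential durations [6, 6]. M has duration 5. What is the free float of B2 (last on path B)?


ES(B2) = sum of predecessors on chain B = 6
EF(B2) = ES + duration = 6 + 6 = 12
Successor of B2 is M. ES(M) = max(sum(A), sum(B)) = max(11, 12) = 12
Free float = ES(successor) - EF(current) = 12 - 12 = 0

0


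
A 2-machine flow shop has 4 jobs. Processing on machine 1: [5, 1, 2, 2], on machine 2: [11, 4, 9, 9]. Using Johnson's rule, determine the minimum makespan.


Apply Johnson's rule:
  Group 1 (a <= b): [(2, 1, 4), (3, 2, 9), (4, 2, 9), (1, 5, 11)]
  Group 2 (a > b): []
Optimal job order: [2, 3, 4, 1]
Schedule:
  Job 2: M1 done at 1, M2 done at 5
  Job 3: M1 done at 3, M2 done at 14
  Job 4: M1 done at 5, M2 done at 23
  Job 1: M1 done at 10, M2 done at 34
Makespan = 34

34


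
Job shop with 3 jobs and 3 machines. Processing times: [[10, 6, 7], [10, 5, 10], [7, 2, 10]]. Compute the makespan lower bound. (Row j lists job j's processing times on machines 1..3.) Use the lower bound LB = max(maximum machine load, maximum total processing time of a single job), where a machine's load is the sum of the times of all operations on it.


Machine loads:
  Machine 1: 10 + 10 + 7 = 27
  Machine 2: 6 + 5 + 2 = 13
  Machine 3: 7 + 10 + 10 = 27
Max machine load = 27
Job totals:
  Job 1: 23
  Job 2: 25
  Job 3: 19
Max job total = 25
Lower bound = max(27, 25) = 27

27


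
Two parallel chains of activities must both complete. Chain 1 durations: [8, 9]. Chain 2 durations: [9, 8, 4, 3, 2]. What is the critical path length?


Path A total = 8 + 9 = 17
Path B total = 9 + 8 + 4 + 3 + 2 = 26
Critical path = longest path = max(17, 26) = 26

26


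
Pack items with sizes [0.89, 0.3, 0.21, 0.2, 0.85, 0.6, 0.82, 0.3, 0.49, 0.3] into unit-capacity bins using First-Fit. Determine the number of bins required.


Place items sequentially using First-Fit:
  Item 0.89 -> new Bin 1
  Item 0.3 -> new Bin 2
  Item 0.21 -> Bin 2 (now 0.51)
  Item 0.2 -> Bin 2 (now 0.71)
  Item 0.85 -> new Bin 3
  Item 0.6 -> new Bin 4
  Item 0.82 -> new Bin 5
  Item 0.3 -> Bin 4 (now 0.9)
  Item 0.49 -> new Bin 6
  Item 0.3 -> Bin 6 (now 0.79)
Total bins used = 6

6


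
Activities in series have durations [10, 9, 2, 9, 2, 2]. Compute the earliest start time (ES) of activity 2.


Activity 2 starts after activities 1 through 1 complete.
Predecessor durations: [10]
ES = 10 = 10

10


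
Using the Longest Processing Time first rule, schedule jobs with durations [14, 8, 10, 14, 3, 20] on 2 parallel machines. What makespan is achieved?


Sort jobs in decreasing order (LPT): [20, 14, 14, 10, 8, 3]
Assign each job to the least loaded machine:
  Machine 1: jobs [20, 10, 3], load = 33
  Machine 2: jobs [14, 14, 8], load = 36
Makespan = max load = 36

36


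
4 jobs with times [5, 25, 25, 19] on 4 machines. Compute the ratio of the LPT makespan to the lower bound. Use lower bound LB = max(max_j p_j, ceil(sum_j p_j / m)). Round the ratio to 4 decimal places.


LPT order: [25, 25, 19, 5]
Machine loads after assignment: [25, 25, 19, 5]
LPT makespan = 25
Lower bound = max(max_job, ceil(total/4)) = max(25, 19) = 25
Ratio = 25 / 25 = 1.0

1.0


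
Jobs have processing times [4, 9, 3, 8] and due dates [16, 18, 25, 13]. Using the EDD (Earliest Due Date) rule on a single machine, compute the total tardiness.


Sort by due date (EDD order): [(8, 13), (4, 16), (9, 18), (3, 25)]
Compute completion times and tardiness:
  Job 1: p=8, d=13, C=8, tardiness=max(0,8-13)=0
  Job 2: p=4, d=16, C=12, tardiness=max(0,12-16)=0
  Job 3: p=9, d=18, C=21, tardiness=max(0,21-18)=3
  Job 4: p=3, d=25, C=24, tardiness=max(0,24-25)=0
Total tardiness = 3

3


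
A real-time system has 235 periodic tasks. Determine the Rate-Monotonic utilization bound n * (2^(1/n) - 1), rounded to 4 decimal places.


Compute 2^(1/235) = 1.0029539167
Subtract 1: 1.0029539167 - 1 = 0.0029539167
Multiply by n: 235 * 0.0029539167 = 0.6941704245
Round to 4 dp: 0.6942

0.6942


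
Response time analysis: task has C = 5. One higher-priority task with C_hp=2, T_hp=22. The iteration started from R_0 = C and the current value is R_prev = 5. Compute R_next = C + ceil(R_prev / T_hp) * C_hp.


R_next = C + ceil(R_prev / T_hp) * C_hp
ceil(5 / 22) = ceil(0.2273) = 1
Interference = 1 * 2 = 2
R_next = 5 + 2 = 7

7


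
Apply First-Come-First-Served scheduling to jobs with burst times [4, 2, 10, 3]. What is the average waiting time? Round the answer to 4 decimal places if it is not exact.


FCFS order (as given): [4, 2, 10, 3]
Waiting times:
  Job 1: wait = 0
  Job 2: wait = 4
  Job 3: wait = 6
  Job 4: wait = 16
Sum of waiting times = 26
Average waiting time = 26/4 = 6.5

6.5


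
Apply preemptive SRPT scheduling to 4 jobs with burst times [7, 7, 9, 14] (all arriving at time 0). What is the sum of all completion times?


Since all jobs arrive at t=0, SRPT equals SPT ordering.
SPT order: [7, 7, 9, 14]
Completion times:
  Job 1: p=7, C=7
  Job 2: p=7, C=14
  Job 3: p=9, C=23
  Job 4: p=14, C=37
Total completion time = 7 + 14 + 23 + 37 = 81

81


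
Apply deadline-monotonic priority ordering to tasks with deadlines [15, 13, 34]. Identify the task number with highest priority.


Sort tasks by relative deadline (ascending):
  Task 2: deadline = 13
  Task 1: deadline = 15
  Task 3: deadline = 34
Priority order (highest first): [2, 1, 3]
Highest priority task = 2

2


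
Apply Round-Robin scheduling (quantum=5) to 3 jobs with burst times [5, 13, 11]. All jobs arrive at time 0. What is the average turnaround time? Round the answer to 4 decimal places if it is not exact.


Time quantum = 5
Execution trace:
  J1 runs 5 units, time = 5
  J2 runs 5 units, time = 10
  J3 runs 5 units, time = 15
  J2 runs 5 units, time = 20
  J3 runs 5 units, time = 25
  J2 runs 3 units, time = 28
  J3 runs 1 units, time = 29
Finish times: [5, 28, 29]
Average turnaround = 62/3 = 20.6667

20.6667


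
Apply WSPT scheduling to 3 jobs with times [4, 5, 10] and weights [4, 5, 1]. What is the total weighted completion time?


Compute p/w ratios and sort ascending (WSPT): [(4, 4), (5, 5), (10, 1)]
Compute weighted completion times:
  Job (p=4,w=4): C=4, w*C=4*4=16
  Job (p=5,w=5): C=9, w*C=5*9=45
  Job (p=10,w=1): C=19, w*C=1*19=19
Total weighted completion time = 80

80


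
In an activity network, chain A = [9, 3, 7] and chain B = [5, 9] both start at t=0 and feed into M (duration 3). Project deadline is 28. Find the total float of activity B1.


Forward pass: ES(B1) = sum of predecessors on chain B = 0
EF = ES + duration = 0 + 5 = 5
Backward pass: LF(M) = deadline = 28; LS(M) = 28 - 3 = 25
LF(B1) = LS(M) - sum(successors on chain B) = 25 - 9 = 16
LS = LF - duration = 16 - 5 = 11
Total float = LS - ES = 11 - 0 = 11

11


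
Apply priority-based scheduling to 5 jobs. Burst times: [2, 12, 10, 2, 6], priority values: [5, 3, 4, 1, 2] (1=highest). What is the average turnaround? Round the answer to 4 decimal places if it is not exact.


Sort by priority (ascending = highest first):
Order: [(1, 2), (2, 6), (3, 12), (4, 10), (5, 2)]
Completion times:
  Priority 1, burst=2, C=2
  Priority 2, burst=6, C=8
  Priority 3, burst=12, C=20
  Priority 4, burst=10, C=30
  Priority 5, burst=2, C=32
Average turnaround = 92/5 = 18.4

18.4


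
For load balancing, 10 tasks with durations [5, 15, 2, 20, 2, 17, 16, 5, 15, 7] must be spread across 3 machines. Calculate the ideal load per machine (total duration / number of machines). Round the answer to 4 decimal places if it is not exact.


Total processing time = 5 + 15 + 2 + 20 + 2 + 17 + 16 + 5 + 15 + 7 = 104
Number of machines = 3
Ideal balanced load = 104 / 3 = 34.6667

34.6667


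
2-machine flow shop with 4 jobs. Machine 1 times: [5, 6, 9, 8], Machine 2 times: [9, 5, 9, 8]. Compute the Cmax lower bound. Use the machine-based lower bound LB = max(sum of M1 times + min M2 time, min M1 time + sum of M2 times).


LB1 = sum(M1 times) + min(M2 times) = 28 + 5 = 33
LB2 = min(M1 times) + sum(M2 times) = 5 + 31 = 36
Lower bound = max(LB1, LB2) = max(33, 36) = 36

36


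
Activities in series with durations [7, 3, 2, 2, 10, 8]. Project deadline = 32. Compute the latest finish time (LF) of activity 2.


LF(activity 2) = deadline - sum of successor durations
Successors: activities 3 through 6 with durations [2, 2, 10, 8]
Sum of successor durations = 22
LF = 32 - 22 = 10

10


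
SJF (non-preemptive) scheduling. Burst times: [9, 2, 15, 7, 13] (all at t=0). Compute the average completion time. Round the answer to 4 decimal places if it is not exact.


SJF order (ascending): [2, 7, 9, 13, 15]
Completion times:
  Job 1: burst=2, C=2
  Job 2: burst=7, C=9
  Job 3: burst=9, C=18
  Job 4: burst=13, C=31
  Job 5: burst=15, C=46
Average completion = 106/5 = 21.2

21.2


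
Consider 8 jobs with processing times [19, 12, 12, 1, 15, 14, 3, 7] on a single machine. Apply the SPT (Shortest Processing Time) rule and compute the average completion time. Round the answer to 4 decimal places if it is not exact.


Sort jobs by processing time (SPT order): [1, 3, 7, 12, 12, 14, 15, 19]
Compute completion times sequentially:
  Job 1: processing = 1, completes at 1
  Job 2: processing = 3, completes at 4
  Job 3: processing = 7, completes at 11
  Job 4: processing = 12, completes at 23
  Job 5: processing = 12, completes at 35
  Job 6: processing = 14, completes at 49
  Job 7: processing = 15, completes at 64
  Job 8: processing = 19, completes at 83
Sum of completion times = 270
Average completion time = 270/8 = 33.75

33.75


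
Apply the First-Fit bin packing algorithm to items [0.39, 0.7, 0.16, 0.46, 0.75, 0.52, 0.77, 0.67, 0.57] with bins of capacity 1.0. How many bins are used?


Place items sequentially using First-Fit:
  Item 0.39 -> new Bin 1
  Item 0.7 -> new Bin 2
  Item 0.16 -> Bin 1 (now 0.55)
  Item 0.46 -> new Bin 3
  Item 0.75 -> new Bin 4
  Item 0.52 -> Bin 3 (now 0.98)
  Item 0.77 -> new Bin 5
  Item 0.67 -> new Bin 6
  Item 0.57 -> new Bin 7
Total bins used = 7

7


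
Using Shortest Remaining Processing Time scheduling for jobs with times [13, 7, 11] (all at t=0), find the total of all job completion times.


Since all jobs arrive at t=0, SRPT equals SPT ordering.
SPT order: [7, 11, 13]
Completion times:
  Job 1: p=7, C=7
  Job 2: p=11, C=18
  Job 3: p=13, C=31
Total completion time = 7 + 18 + 31 = 56

56


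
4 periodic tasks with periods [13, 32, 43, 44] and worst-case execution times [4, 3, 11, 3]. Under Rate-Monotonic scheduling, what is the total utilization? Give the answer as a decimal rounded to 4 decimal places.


Compute individual utilizations (exact fractions):
  Task 1: C/T = 4/13 (approx. 0.3077)
  Task 2: C/T = 3/32 (approx. 0.0938)
  Task 3: C/T = 11/43 (approx. 0.2558)
  Task 4: C/T = 3/44 (approx. 0.0682)
Total utilization U = 4/13 + 3/32 + 11/43 + 3/44 = 142743/196768
Rounded to 4 decimal places: U = 0.7254
RM (Liu & Layland) bound for 4 tasks = 0.756828; compare with U = 142743/196768 (approx. 0.725438)
U <= bound, so schedulable by RM sufficient condition.

0.7254


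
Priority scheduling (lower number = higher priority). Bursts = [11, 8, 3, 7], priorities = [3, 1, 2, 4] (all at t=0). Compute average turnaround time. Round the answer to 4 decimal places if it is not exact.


Sort by priority (ascending = highest first):
Order: [(1, 8), (2, 3), (3, 11), (4, 7)]
Completion times:
  Priority 1, burst=8, C=8
  Priority 2, burst=3, C=11
  Priority 3, burst=11, C=22
  Priority 4, burst=7, C=29
Average turnaround = 70/4 = 17.5

17.5


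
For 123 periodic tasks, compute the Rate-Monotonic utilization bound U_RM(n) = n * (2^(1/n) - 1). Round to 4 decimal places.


Compute 2^(1/123) = 1.0056512513
Subtract 1: 1.0056512513 - 1 = 0.0056512513
Multiply by n: 123 * 0.0056512513 = 0.6951039099
Round to 4 dp: 0.6951

0.6951


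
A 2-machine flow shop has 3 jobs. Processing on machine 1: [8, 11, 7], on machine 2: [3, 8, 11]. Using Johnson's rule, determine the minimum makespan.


Apply Johnson's rule:
  Group 1 (a <= b): [(3, 7, 11)]
  Group 2 (a > b): [(2, 11, 8), (1, 8, 3)]
Optimal job order: [3, 2, 1]
Schedule:
  Job 3: M1 done at 7, M2 done at 18
  Job 2: M1 done at 18, M2 done at 26
  Job 1: M1 done at 26, M2 done at 29
Makespan = 29

29


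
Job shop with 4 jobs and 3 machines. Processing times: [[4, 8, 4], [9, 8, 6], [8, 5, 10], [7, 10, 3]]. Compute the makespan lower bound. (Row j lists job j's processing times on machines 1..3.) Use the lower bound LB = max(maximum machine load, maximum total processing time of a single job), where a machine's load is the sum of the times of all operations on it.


Machine loads:
  Machine 1: 4 + 9 + 8 + 7 = 28
  Machine 2: 8 + 8 + 5 + 10 = 31
  Machine 3: 4 + 6 + 10 + 3 = 23
Max machine load = 31
Job totals:
  Job 1: 16
  Job 2: 23
  Job 3: 23
  Job 4: 20
Max job total = 23
Lower bound = max(31, 23) = 31

31


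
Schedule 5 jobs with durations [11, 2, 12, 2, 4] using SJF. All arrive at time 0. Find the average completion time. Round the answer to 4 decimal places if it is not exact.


SJF order (ascending): [2, 2, 4, 11, 12]
Completion times:
  Job 1: burst=2, C=2
  Job 2: burst=2, C=4
  Job 3: burst=4, C=8
  Job 4: burst=11, C=19
  Job 5: burst=12, C=31
Average completion = 64/5 = 12.8

12.8


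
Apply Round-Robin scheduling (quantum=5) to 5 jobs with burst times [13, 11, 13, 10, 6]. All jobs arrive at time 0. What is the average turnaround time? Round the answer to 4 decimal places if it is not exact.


Time quantum = 5
Execution trace:
  J1 runs 5 units, time = 5
  J2 runs 5 units, time = 10
  J3 runs 5 units, time = 15
  J4 runs 5 units, time = 20
  J5 runs 5 units, time = 25
  J1 runs 5 units, time = 30
  J2 runs 5 units, time = 35
  J3 runs 5 units, time = 40
  J4 runs 5 units, time = 45
  J5 runs 1 units, time = 46
  J1 runs 3 units, time = 49
  J2 runs 1 units, time = 50
  J3 runs 3 units, time = 53
Finish times: [49, 50, 53, 45, 46]
Average turnaround = 243/5 = 48.6

48.6


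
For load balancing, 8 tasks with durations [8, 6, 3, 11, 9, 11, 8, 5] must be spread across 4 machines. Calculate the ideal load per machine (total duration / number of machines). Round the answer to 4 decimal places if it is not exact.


Total processing time = 8 + 6 + 3 + 11 + 9 + 11 + 8 + 5 = 61
Number of machines = 4
Ideal balanced load = 61 / 4 = 15.25

15.25


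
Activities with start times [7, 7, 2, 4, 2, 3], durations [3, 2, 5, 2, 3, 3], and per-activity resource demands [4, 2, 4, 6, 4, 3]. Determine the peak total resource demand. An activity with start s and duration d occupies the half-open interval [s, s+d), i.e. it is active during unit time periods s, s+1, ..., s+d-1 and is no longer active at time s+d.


Each activity i is active on [start_i, start_i + duration_i).
Compute total resource usage per time slot:
  t=0: active resources = [], total = 0
  t=1: active resources = [], total = 0
  t=2: active resources = [4, 4], total = 8
  t=3: active resources = [4, 4, 3], total = 11
  t=4: active resources = [4, 6, 4, 3], total = 17
  t=5: active resources = [4, 6, 3], total = 13
  t=6: active resources = [4], total = 4
  t=7: active resources = [4, 2], total = 6
  t=8: active resources = [4, 2], total = 6
  t=9: active resources = [4], total = 4
Peak resource demand = 17

17


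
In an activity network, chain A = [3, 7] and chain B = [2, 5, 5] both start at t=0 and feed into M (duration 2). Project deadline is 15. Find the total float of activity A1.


Forward pass: ES(A1) = sum of predecessors on chain A = 0
EF = ES + duration = 0 + 3 = 3
Backward pass: LF(M) = deadline = 15; LS(M) = 15 - 2 = 13
LF(A1) = LS(M) - sum(successors on chain A) = 13 - 7 = 6
LS = LF - duration = 6 - 3 = 3
Total float = LS - ES = 3 - 0 = 3

3


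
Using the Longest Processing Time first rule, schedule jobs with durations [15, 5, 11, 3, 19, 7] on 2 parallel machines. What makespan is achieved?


Sort jobs in decreasing order (LPT): [19, 15, 11, 7, 5, 3]
Assign each job to the least loaded machine:
  Machine 1: jobs [19, 7, 5], load = 31
  Machine 2: jobs [15, 11, 3], load = 29
Makespan = max load = 31

31


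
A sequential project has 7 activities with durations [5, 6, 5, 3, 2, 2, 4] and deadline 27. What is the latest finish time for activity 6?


LF(activity 6) = deadline - sum of successor durations
Successors: activities 7 through 7 with durations [4]
Sum of successor durations = 4
LF = 27 - 4 = 23

23


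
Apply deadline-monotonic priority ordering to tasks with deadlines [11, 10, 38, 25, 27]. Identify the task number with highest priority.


Sort tasks by relative deadline (ascending):
  Task 2: deadline = 10
  Task 1: deadline = 11
  Task 4: deadline = 25
  Task 5: deadline = 27
  Task 3: deadline = 38
Priority order (highest first): [2, 1, 4, 5, 3]
Highest priority task = 2

2


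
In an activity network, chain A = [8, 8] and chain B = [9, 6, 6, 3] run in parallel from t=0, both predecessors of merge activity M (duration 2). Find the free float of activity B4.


ES(B4) = sum of predecessors on chain B = 21
EF(B4) = ES + duration = 21 + 3 = 24
Successor of B4 is M. ES(M) = max(sum(A), sum(B)) = max(16, 24) = 24
Free float = ES(successor) - EF(current) = 24 - 24 = 0

0


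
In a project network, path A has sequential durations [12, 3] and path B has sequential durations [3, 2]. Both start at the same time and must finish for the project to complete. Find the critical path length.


Path A total = 12 + 3 = 15
Path B total = 3 + 2 = 5
Critical path = longest path = max(15, 5) = 15

15


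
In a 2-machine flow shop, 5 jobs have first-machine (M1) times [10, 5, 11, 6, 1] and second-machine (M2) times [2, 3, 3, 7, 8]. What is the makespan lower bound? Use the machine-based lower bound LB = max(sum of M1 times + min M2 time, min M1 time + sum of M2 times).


LB1 = sum(M1 times) + min(M2 times) = 33 + 2 = 35
LB2 = min(M1 times) + sum(M2 times) = 1 + 23 = 24
Lower bound = max(LB1, LB2) = max(35, 24) = 35

35


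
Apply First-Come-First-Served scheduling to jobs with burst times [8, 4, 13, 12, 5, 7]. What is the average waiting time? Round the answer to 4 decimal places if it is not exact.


FCFS order (as given): [8, 4, 13, 12, 5, 7]
Waiting times:
  Job 1: wait = 0
  Job 2: wait = 8
  Job 3: wait = 12
  Job 4: wait = 25
  Job 5: wait = 37
  Job 6: wait = 42
Sum of waiting times = 124
Average waiting time = 124/6 = 20.6667

20.6667


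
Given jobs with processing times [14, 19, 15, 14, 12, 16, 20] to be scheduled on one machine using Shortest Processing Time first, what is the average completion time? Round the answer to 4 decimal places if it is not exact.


Sort jobs by processing time (SPT order): [12, 14, 14, 15, 16, 19, 20]
Compute completion times sequentially:
  Job 1: processing = 12, completes at 12
  Job 2: processing = 14, completes at 26
  Job 3: processing = 14, completes at 40
  Job 4: processing = 15, completes at 55
  Job 5: processing = 16, completes at 71
  Job 6: processing = 19, completes at 90
  Job 7: processing = 20, completes at 110
Sum of completion times = 404
Average completion time = 404/7 = 57.7143

57.7143


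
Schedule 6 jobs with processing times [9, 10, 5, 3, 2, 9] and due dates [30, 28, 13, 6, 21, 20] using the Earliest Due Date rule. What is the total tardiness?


Sort by due date (EDD order): [(3, 6), (5, 13), (9, 20), (2, 21), (10, 28), (9, 30)]
Compute completion times and tardiness:
  Job 1: p=3, d=6, C=3, tardiness=max(0,3-6)=0
  Job 2: p=5, d=13, C=8, tardiness=max(0,8-13)=0
  Job 3: p=9, d=20, C=17, tardiness=max(0,17-20)=0
  Job 4: p=2, d=21, C=19, tardiness=max(0,19-21)=0
  Job 5: p=10, d=28, C=29, tardiness=max(0,29-28)=1
  Job 6: p=9, d=30, C=38, tardiness=max(0,38-30)=8
Total tardiness = 9

9


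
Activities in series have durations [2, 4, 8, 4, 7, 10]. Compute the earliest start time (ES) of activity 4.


Activity 4 starts after activities 1 through 3 complete.
Predecessor durations: [2, 4, 8]
ES = 2 + 4 + 8 = 14

14


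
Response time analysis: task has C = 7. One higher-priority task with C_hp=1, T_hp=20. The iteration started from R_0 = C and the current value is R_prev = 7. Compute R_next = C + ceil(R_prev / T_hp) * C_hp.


R_next = C + ceil(R_prev / T_hp) * C_hp
ceil(7 / 20) = ceil(0.35) = 1
Interference = 1 * 1 = 1
R_next = 7 + 1 = 8

8


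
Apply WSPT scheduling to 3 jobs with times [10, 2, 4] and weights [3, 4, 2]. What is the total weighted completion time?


Compute p/w ratios and sort ascending (WSPT): [(2, 4), (4, 2), (10, 3)]
Compute weighted completion times:
  Job (p=2,w=4): C=2, w*C=4*2=8
  Job (p=4,w=2): C=6, w*C=2*6=12
  Job (p=10,w=3): C=16, w*C=3*16=48
Total weighted completion time = 68

68


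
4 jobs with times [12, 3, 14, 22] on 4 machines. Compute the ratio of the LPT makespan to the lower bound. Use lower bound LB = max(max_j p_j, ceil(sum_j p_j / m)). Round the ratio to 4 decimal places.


LPT order: [22, 14, 12, 3]
Machine loads after assignment: [22, 14, 12, 3]
LPT makespan = 22
Lower bound = max(max_job, ceil(total/4)) = max(22, 13) = 22
Ratio = 22 / 22 = 1.0

1.0


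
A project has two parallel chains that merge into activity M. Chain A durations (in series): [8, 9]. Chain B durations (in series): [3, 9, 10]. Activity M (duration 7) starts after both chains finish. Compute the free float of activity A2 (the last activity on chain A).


ES(A2) = sum of predecessors on chain A = 8
EF(A2) = ES + duration = 8 + 9 = 17
Successor of A2 is M. ES(M) = max(sum(A), sum(B)) = max(17, 22) = 22
Free float = ES(successor) - EF(current) = 22 - 17 = 5

5


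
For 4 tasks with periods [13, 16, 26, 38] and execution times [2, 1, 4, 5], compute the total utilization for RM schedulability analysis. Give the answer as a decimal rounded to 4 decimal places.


Compute individual utilizations (exact fractions):
  Task 1: C/T = 2/13 (approx. 0.1538)
  Task 2: C/T = 1/16 (approx. 0.0625)
  Task 3: C/T = 4/26 = 2/13 (approx. 0.1538)
  Task 4: C/T = 5/38 (approx. 0.1316)
Total utilization U = 2/13 + 1/16 + 2/13 + 5/38 = 1983/3952
Rounded to 4 decimal places: U = 0.5018
RM (Liu & Layland) bound for 4 tasks = 0.756828; compare with U = 1983/3952 (approx. 0.501771)
U <= bound, so schedulable by RM sufficient condition.

0.5018
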